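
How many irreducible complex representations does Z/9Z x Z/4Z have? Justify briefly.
36

Reasoning: The number of irreducible complex representations of a finite group equals its number of conjugacy classes. Z/9Z x Z/4Z is abelian of order 36, so every element is its own conjugacy class: 36 classes, so Z/9Z x Z/4Z (order 36) has exactly 36 irreducible complex representations.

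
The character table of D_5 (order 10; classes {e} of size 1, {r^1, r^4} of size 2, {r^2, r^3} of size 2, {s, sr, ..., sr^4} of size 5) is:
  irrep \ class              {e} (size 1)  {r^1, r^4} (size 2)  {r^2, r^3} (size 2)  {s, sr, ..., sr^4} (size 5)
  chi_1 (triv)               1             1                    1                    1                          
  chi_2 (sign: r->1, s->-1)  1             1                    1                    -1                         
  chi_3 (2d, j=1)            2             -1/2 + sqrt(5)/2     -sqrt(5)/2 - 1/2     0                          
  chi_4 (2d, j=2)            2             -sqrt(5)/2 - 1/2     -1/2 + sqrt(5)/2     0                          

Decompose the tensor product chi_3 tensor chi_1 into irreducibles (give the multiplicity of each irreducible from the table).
chi_3 tensor chi_1 = chi_3 (all other irreducibles have multiplicity 0).

Explanation: The character of a tensor product is the pointwise product (chi_3 * chi_1)(C) = chi_3(C) * chi_1(C):
  {e}: (2)*(1), {r^1, r^4}: (-1/2 + sqrt(5)/2)*(1), {r^2, r^3}: (-sqrt(5)/2 - 1/2)*(1), {s, sr, ..., sr^4}: (0)*(1)
so (chi_3 * chi_1) takes values
  {e} -> 2, {r^1, r^4} -> -1/2 + sqrt(5)/2, {r^2, r^3} -> -sqrt(5)/2 - 1/2, {s, sr, ..., sr^4} -> 0.
Now take the inner product of this character with each irreducible chi from the table, <chi_3*chi_1, chi> = (1/10) sum_C |C| (chi_3*chi_1)(C) conj(chi(C)):
  <chi_3*chi_1, chi_1> = (1/10)[1*(2)*conj(1) + 2*(-1/2 + sqrt(5)/2)*conj(1) + 2*(-sqrt(5)/2 - 1/2)*conj(1) + 5*(0)*conj(1)]
      = (1/10)[(2) + (-1 + sqrt(5)) + (-sqrt(5) - 1) + (0)] = 0/10 = 0
  <chi_3*chi_1, chi_2> = (1/10)[1*(2)*conj(1) + 2*(-1/2 + sqrt(5)/2)*conj(1) + 2*(-sqrt(5)/2 - 1/2)*conj(1) + 5*(0)*conj(-1)]
      = (1/10)[(2) + (-1 + sqrt(5)) + (-sqrt(5) - 1) + (0)] = 0/10 = 0
  <chi_3*chi_1, chi_3> = (1/10)[1*(2)*conj(2) + 2*(-1/2 + sqrt(5)/2)*conj(-1/2 + sqrt(5)/2) + 2*(-sqrt(5)/2 - 1/2)*conj(-sqrt(5)/2 - 1/2) + 5*(0)*conj(0)]
      = (1/10)[(4) + (3 - sqrt(5)) + (sqrt(5) + 3) + (0)] = 10/10 = 1
  <chi_3*chi_1, chi_4> = (1/10)[1*(2)*conj(2) + 2*(-1/2 + sqrt(5)/2)*conj(-sqrt(5)/2 - 1/2) + 2*(-sqrt(5)/2 - 1/2)*conj(-1/2 + sqrt(5)/2) + 5*(0)*conj(0)]
      = (1/10)[(4) + (-2) + (-2) + (0)] = 0/10 = 0
Hence the multiplicities are chi_3: 1. Dimension check: dim(chi_3)*dim(chi_1) = 2*1 = 2 and sum (mult * dim) = 1*2 = 2.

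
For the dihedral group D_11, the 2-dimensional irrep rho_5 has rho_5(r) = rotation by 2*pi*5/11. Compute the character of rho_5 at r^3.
chi_{rho_5}(r^3) = 2*cos(2*pi*5*3/11) = -2*cos(3*pi/11)

Derivation: rho_5(r^3) is rotation by angle 2*pi*5*3/11, whose trace is 2*cos(2*pi*5*3/11) = -2*cos(3*pi/11).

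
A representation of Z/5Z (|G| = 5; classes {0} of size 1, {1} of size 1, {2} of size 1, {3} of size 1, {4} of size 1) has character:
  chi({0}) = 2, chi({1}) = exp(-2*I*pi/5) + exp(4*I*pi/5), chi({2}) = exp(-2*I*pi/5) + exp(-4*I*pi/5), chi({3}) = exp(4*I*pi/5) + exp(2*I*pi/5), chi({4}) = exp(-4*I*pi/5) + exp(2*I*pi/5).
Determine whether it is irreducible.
Not irreducible (reducible): <chi, chi> = 2 > 1.

Proof sketch: <chi, chi> = (1/|G|) sum_C |C| * |chi(C)|^2 = (1/5)[1*|2|^2 + 1*|exp(-2*I*pi/5) + exp(4*I*pi/5)|^2 + 1*|exp(-2*I*pi/5) + exp(-4*I*pi/5)|^2 + 1*|exp(4*I*pi/5) + exp(2*I*pi/5)|^2 + 1*|exp(-4*I*pi/5) + exp(2*I*pi/5)|^2]
  = (1/5)[(4) + (2 + exp(-4*I*pi/5) + exp(4*I*pi/5)) + (2 + exp(-2*I*pi/5) + exp(2*I*pi/5)) + (2 + exp(-2*I*pi/5) + exp(2*I*pi/5)) + (2 + exp(-4*I*pi/5) + exp(4*I*pi/5))] = 10/5 = 2.
(Exp terms are combined using exp(i*s)*conj(exp(i*t)) = exp(i*(s-t)), and sums of them are collapsed using the identity that for every m > 1 the m distinct m-th roots of unity sum to 0, e.g. 1 + exp(2*I*pi/3) + exp(-2*I*pi/3) = 0.)
A character is irreducible iff <chi, chi> = 1, so this representation is reducible.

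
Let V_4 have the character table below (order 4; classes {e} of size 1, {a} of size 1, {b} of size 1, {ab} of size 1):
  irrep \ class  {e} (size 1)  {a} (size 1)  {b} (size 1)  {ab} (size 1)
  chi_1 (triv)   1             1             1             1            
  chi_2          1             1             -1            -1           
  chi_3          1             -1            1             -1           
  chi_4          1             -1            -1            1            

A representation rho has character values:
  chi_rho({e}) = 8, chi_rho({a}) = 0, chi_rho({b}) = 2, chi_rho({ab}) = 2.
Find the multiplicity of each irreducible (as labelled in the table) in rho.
Multiplicities: chi_1: 3, chi_2: 1, chi_3: 2, chi_4: 2.

Use <chi_rho, chi> = (1/|G|) sum_C |C| * chi_rho(C) * conj(chi(C)) with |G| = 4 for each irreducible chi in the table:
  <chi_rho, chi_1> = (1/4)[1*(8)*conj(1) + 1*(0)*conj(1) + 1*(2)*conj(1) + 1*(2)*conj(1)]
      = (1/4)[(8) + (0) + (2) + (2)] = 12/4 = 3
  <chi_rho, chi_2> = (1/4)[1*(8)*conj(1) + 1*(0)*conj(1) + 1*(2)*conj(-1) + 1*(2)*conj(-1)]
      = (1/4)[(8) + (0) + (-2) + (-2)] = 4/4 = 1
  <chi_rho, chi_3> = (1/4)[1*(8)*conj(1) + 1*(0)*conj(-1) + 1*(2)*conj(1) + 1*(2)*conj(-1)]
      = (1/4)[(8) + (0) + (2) + (-2)] = 8/4 = 2
  <chi_rho, chi_4> = (1/4)[1*(8)*conj(1) + 1*(0)*conj(-1) + 1*(2)*conj(-1) + 1*(2)*conj(1)]
      = (1/4)[(8) + (0) + (-2) + (2)] = 8/4 = 2
Dimension check: dim(rho) = sum (mult * dim) = 3*1 + 1*1 + 2*1 + 2*1 = 8 = chi_rho(e) = 8.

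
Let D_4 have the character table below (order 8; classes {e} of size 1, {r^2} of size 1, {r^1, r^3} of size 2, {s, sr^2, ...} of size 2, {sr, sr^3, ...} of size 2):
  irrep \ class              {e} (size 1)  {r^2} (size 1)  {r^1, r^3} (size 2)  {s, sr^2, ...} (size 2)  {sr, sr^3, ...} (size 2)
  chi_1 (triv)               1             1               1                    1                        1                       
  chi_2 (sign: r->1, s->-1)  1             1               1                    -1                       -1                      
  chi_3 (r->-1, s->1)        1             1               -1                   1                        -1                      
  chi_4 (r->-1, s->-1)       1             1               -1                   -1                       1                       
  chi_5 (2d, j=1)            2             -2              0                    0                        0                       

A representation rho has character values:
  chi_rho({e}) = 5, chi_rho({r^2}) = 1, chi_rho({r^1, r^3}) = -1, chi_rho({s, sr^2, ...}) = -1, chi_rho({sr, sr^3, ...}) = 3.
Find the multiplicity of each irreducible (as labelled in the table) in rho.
Multiplicities: chi_1: 1, chi_2: 0, chi_3: 0, chi_4: 2, chi_5: 1.

Argument: Use <chi_rho, chi> = (1/|G|) sum_C |C| * chi_rho(C) * conj(chi(C)) with |G| = 8 for each irreducible chi in the table:
  <chi_rho, chi_1> = (1/8)[1*(5)*conj(1) + 1*(1)*conj(1) + 2*(-1)*conj(1) + 2*(-1)*conj(1) + 2*(3)*conj(1)]
      = (1/8)[(5) + (1) + (-2) + (-2) + (6)] = 8/8 = 1
  <chi_rho, chi_2> = (1/8)[1*(5)*conj(1) + 1*(1)*conj(1) + 2*(-1)*conj(1) + 2*(-1)*conj(-1) + 2*(3)*conj(-1)]
      = (1/8)[(5) + (1) + (-2) + (2) + (-6)] = 0/8 = 0
  <chi_rho, chi_3> = (1/8)[1*(5)*conj(1) + 1*(1)*conj(1) + 2*(-1)*conj(-1) + 2*(-1)*conj(1) + 2*(3)*conj(-1)]
      = (1/8)[(5) + (1) + (2) + (-2) + (-6)] = 0/8 = 0
  <chi_rho, chi_4> = (1/8)[1*(5)*conj(1) + 1*(1)*conj(1) + 2*(-1)*conj(-1) + 2*(-1)*conj(-1) + 2*(3)*conj(1)]
      = (1/8)[(5) + (1) + (2) + (2) + (6)] = 16/8 = 2
  <chi_rho, chi_5> = (1/8)[1*(5)*conj(2) + 1*(1)*conj(-2) + 2*(-1)*conj(0) + 2*(-1)*conj(0) + 2*(3)*conj(0)]
      = (1/8)[(10) + (-2) + (0) + (0) + (0)] = 8/8 = 1
Dimension check: dim(rho) = sum (mult * dim) = 1*1 + 0*1 + 0*1 + 2*1 + 1*2 = 5 = chi_rho(e) = 5.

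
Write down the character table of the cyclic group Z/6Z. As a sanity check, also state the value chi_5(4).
Character table of Z/6Z (irreps indexed chi_0,...,chi_5 with chi_k(m) = zeta_6^(k*m), zeta_6 = exp(2*pi*i/6)):
  irrep \ class  {0} (size 1)  {1} (size 1)    {2} (size 1)    {3} (size 1)  {4} (size 1)    {5} (size 1)  
  chi_0          1             1               1               1             1               1             
  chi_1          1             exp(I*pi/3)     exp(2*I*pi/3)   -1            exp(-2*I*pi/3)  exp(-I*pi/3)  
  chi_2          1             exp(2*I*pi/3)   exp(-2*I*pi/3)  1             exp(2*I*pi/3)   exp(-2*I*pi/3)
  chi_3          1             -1              1               -1            1               -1            
  chi_4          1             exp(-2*I*pi/3)  exp(2*I*pi/3)   1             exp(-2*I*pi/3)  exp(2*I*pi/3) 
  chi_5          1             exp(-I*pi/3)    exp(-2*I*pi/3)  -1            exp(2*I*pi/3)   exp(I*pi/3)   

Spot check: chi_5(4) = zeta_6^(5*4) = zeta_6^20 = exp(2*I*pi/3).

Why: Z/6Z is abelian, so all 6 irreducible complex representations are 1-dimensional. They are given by chi_k(m) = zeta_6^(k*m) for k = 0,...,5. Row orthogonality: sum_m chi_k(m) conj(chi_l(m)) = 6 * [k = l].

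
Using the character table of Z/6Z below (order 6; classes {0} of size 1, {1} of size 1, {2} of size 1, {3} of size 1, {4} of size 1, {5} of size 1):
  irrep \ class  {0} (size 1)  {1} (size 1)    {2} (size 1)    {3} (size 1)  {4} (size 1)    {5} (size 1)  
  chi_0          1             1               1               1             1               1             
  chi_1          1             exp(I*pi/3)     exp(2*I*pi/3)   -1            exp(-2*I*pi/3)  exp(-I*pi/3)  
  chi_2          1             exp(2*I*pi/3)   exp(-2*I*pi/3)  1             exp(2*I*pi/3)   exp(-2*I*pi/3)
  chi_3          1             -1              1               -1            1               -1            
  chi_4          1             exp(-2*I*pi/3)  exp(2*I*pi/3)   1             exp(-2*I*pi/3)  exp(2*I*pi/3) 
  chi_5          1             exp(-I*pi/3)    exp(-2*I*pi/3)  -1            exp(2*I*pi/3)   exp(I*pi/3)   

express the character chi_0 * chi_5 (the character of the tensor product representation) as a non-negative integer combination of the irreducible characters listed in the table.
chi_0 tensor chi_5 = chi_5 (all other irreducibles have multiplicity 0).

Argument: The character of a tensor product is the pointwise product (chi_0 * chi_5)(C) = chi_0(C) * chi_5(C):
  {0}: (1)*(1), {1}: (1)*(exp(-I*pi/3)), {2}: (1)*(exp(-2*I*pi/3)), {3}: (1)*(-1), {4}: (1)*(exp(2*I*pi/3)), {5}: (1)*(exp(I*pi/3))
so (chi_0 * chi_5) takes values
  {0} -> 1, {1} -> exp(-I*pi/3), {2} -> exp(-2*I*pi/3), {3} -> -1, {4} -> exp(2*I*pi/3), {5} -> exp(I*pi/3).
Now take the inner product of this character with each irreducible chi from the table, <chi_0*chi_5, chi> = (1/6) sum_C |C| (chi_0*chi_5)(C) conj(chi(C)):
  <chi_0*chi_5, chi_0> = (1/6)[1*(1)*conj(1) + 1*(exp(-I*pi/3))*conj(1) + 1*(exp(-2*I*pi/3))*conj(1) + 1*(-1)*conj(1) + 1*(exp(2*I*pi/3))*conj(1) + 1*(exp(I*pi/3))*conj(1)]
      = (1/6)[(1) + (exp(-I*pi/3)) + (exp(-2*I*pi/3)) + (-1) + (exp(2*I*pi/3)) + (exp(I*pi/3))] = 0/6 = 0
  <chi_0*chi_5, chi_1> = (1/6)[1*(1)*conj(1) + 1*(exp(-I*pi/3))*conj(exp(I*pi/3)) + 1*(exp(-2*I*pi/3))*conj(exp(2*I*pi/3)) + 1*(-1)*conj(-1) + 1*(exp(2*I*pi/3))*conj(exp(-2*I*pi/3)) + 1*(exp(I*pi/3))*conj(exp(-I*pi/3))]
      = (1/6)[(1) + (exp(-2*I*pi/3)) + (exp(2*I*pi/3)) + (1) + (exp(-2*I*pi/3)) + (exp(2*I*pi/3))] = 0/6 = 0
  <chi_0*chi_5, chi_2> = (1/6)[1*(1)*conj(1) + 1*(exp(-I*pi/3))*conj(exp(2*I*pi/3)) + 1*(exp(-2*I*pi/3))*conj(exp(-2*I*pi/3)) + 1*(-1)*conj(1) + 1*(exp(2*I*pi/3))*conj(exp(2*I*pi/3)) + 1*(exp(I*pi/3))*conj(exp(-2*I*pi/3))]
      = (1/6)[(1) + (-1) + (1) + (-1) + (1) + (-1)] = 0/6 = 0
  <chi_0*chi_5, chi_3> = (1/6)[1*(1)*conj(1) + 1*(exp(-I*pi/3))*conj(-1) + 1*(exp(-2*I*pi/3))*conj(1) + 1*(-1)*conj(-1) + 1*(exp(2*I*pi/3))*conj(1) + 1*(exp(I*pi/3))*conj(-1)]
      = (1/6)[(1) + (-exp(-I*pi/3)) + (exp(-2*I*pi/3)) + (1) + (exp(2*I*pi/3)) + (-exp(I*pi/3))] = 0/6 = 0
  <chi_0*chi_5, chi_4> = (1/6)[1*(1)*conj(1) + 1*(exp(-I*pi/3))*conj(exp(-2*I*pi/3)) + 1*(exp(-2*I*pi/3))*conj(exp(2*I*pi/3)) + 1*(-1)*conj(1) + 1*(exp(2*I*pi/3))*conj(exp(-2*I*pi/3)) + 1*(exp(I*pi/3))*conj(exp(2*I*pi/3))]
      = (1/6)[(1) + (exp(I*pi/3)) + (exp(2*I*pi/3)) + (-1) + (exp(-2*I*pi/3)) + (exp(-I*pi/3))] = 0/6 = 0
  <chi_0*chi_5, chi_5> = (1/6)[1*(1)*conj(1) + 1*(exp(-I*pi/3))*conj(exp(-I*pi/3)) + 1*(exp(-2*I*pi/3))*conj(exp(-2*I*pi/3)) + 1*(-1)*conj(-1) + 1*(exp(2*I*pi/3))*conj(exp(2*I*pi/3)) + 1*(exp(I*pi/3))*conj(exp(I*pi/3))]
      = (1/6)[(1) + (1) + (1) + (1) + (1) + (1)] = 6/6 = 1
(Exp terms are combined using exp(i*s)*conj(exp(i*t)) = exp(i*(s-t)), and sums of them are collapsed using the identity that for every m > 1 the m distinct m-th roots of unity sum to 0, e.g. 1 + exp(2*I*pi/3) + exp(-2*I*pi/3) = 0.)
Hence the multiplicities are chi_5: 1. Dimension check: dim(chi_0)*dim(chi_5) = 1*1 = 1 and sum (mult * dim) = 1*1 = 1.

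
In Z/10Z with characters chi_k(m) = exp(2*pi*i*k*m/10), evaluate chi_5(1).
chi_5(1) = zeta_10^5 = -1

Explanation: chi_5(1) = zeta_10^(5*1) = zeta_10^5. Since zeta_10^10 = 1, this equals zeta_10^5 = exp(2*pi*i*5/10) = -1.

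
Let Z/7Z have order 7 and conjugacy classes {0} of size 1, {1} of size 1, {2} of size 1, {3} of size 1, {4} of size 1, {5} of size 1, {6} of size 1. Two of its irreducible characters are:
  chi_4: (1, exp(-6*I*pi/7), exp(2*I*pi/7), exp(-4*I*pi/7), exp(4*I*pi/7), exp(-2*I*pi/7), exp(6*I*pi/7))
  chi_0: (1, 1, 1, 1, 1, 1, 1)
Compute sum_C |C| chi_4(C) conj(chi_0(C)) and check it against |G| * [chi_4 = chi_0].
Sum = 0; so <chi_4, chi_0> = 0 (distinct irreducibles are orthogonal).

Proof sketch: Compute term by term over conjugacy classes (|C| * chi_4(C) * conj(chi_0(C))):
  1*(1)*conj(1) + 1*(exp(-6*I*pi/7))*conj(1) + 1*(exp(2*I*pi/7))*conj(1) + 1*(exp(-4*I*pi/7))*conj(1) + 1*(exp(4*I*pi/7))*conj(1) + 1*(exp(-2*I*pi/7))*conj(1) + 1*(exp(6*I*pi/7))*conj(1)
  = (1) + (exp(-6*I*pi/7)) + (exp(2*I*pi/7)) + (exp(-4*I*pi/7)) + (exp(4*I*pi/7)) + (exp(-2*I*pi/7)) + (exp(6*I*pi/7))
  = 0.
(Exp terms are combined using exp(i*s)*conj(exp(i*t)) = exp(i*(s-t)), and sums of them are collapsed using the identity that for every m > 1 the m distinct m-th roots of unity sum to 0, e.g. 1 + exp(2*I*pi/3) + exp(-2*I*pi/3) = 0.)
Dividing by |G| = 7 gives 0/7 = 0, matching the row-orthogonality relation <chi_4, chi_0> = [chi_4 = chi_0].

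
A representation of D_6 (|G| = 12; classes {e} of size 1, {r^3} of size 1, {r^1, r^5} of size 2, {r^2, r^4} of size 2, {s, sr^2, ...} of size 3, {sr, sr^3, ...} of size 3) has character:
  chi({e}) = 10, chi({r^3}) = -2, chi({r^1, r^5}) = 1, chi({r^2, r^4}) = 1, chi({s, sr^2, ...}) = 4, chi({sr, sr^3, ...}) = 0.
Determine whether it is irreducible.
Not irreducible (reducible): <chi, chi> = 13 > 1.

Justification: <chi, chi> = (1/|G|) sum_C |C| * |chi(C)|^2 = (1/12)[1*|10|^2 + 1*|-2|^2 + 2*|1|^2 + 2*|1|^2 + 3*|4|^2 + 3*|0|^2]
  = (1/12)[(100) + (4) + (2) + (2) + (48) + (0)] = 156/12 = 13.
A character is irreducible iff <chi, chi> = 1, so this representation is reducible.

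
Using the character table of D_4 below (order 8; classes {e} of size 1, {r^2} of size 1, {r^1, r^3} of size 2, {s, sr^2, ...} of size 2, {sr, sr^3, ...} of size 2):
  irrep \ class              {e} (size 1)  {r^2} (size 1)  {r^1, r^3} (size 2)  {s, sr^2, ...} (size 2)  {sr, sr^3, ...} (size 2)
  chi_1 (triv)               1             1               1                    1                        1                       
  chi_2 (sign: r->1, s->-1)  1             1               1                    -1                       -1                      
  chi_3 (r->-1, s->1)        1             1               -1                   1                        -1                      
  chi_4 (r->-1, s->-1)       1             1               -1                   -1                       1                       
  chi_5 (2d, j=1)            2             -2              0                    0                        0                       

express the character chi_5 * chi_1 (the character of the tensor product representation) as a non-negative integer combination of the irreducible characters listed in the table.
chi_5 tensor chi_1 = chi_5 (all other irreducibles have multiplicity 0).

Details: The character of a tensor product is the pointwise product (chi_5 * chi_1)(C) = chi_5(C) * chi_1(C):
  {e}: (2)*(1), {r^2}: (-2)*(1), {r^1, r^3}: (0)*(1), {s, sr^2, ...}: (0)*(1), {sr, sr^3, ...}: (0)*(1)
so (chi_5 * chi_1) takes values
  {e} -> 2, {r^2} -> -2, {r^1, r^3} -> 0, {s, sr^2, ...} -> 0, {sr, sr^3, ...} -> 0.
Now take the inner product of this character with each irreducible chi from the table, <chi_5*chi_1, chi> = (1/8) sum_C |C| (chi_5*chi_1)(C) conj(chi(C)):
  <chi_5*chi_1, chi_1> = (1/8)[1*(2)*conj(1) + 1*(-2)*conj(1) + 2*(0)*conj(1) + 2*(0)*conj(1) + 2*(0)*conj(1)]
      = (1/8)[(2) + (-2) + (0) + (0) + (0)] = 0/8 = 0
  <chi_5*chi_1, chi_2> = (1/8)[1*(2)*conj(1) + 1*(-2)*conj(1) + 2*(0)*conj(1) + 2*(0)*conj(-1) + 2*(0)*conj(-1)]
      = (1/8)[(2) + (-2) + (0) + (0) + (0)] = 0/8 = 0
  <chi_5*chi_1, chi_3> = (1/8)[1*(2)*conj(1) + 1*(-2)*conj(1) + 2*(0)*conj(-1) + 2*(0)*conj(1) + 2*(0)*conj(-1)]
      = (1/8)[(2) + (-2) + (0) + (0) + (0)] = 0/8 = 0
  <chi_5*chi_1, chi_4> = (1/8)[1*(2)*conj(1) + 1*(-2)*conj(1) + 2*(0)*conj(-1) + 2*(0)*conj(-1) + 2*(0)*conj(1)]
      = (1/8)[(2) + (-2) + (0) + (0) + (0)] = 0/8 = 0
  <chi_5*chi_1, chi_5> = (1/8)[1*(2)*conj(2) + 1*(-2)*conj(-2) + 2*(0)*conj(0) + 2*(0)*conj(0) + 2*(0)*conj(0)]
      = (1/8)[(4) + (4) + (0) + (0) + (0)] = 8/8 = 1
Hence the multiplicities are chi_5: 1. Dimension check: dim(chi_5)*dim(chi_1) = 2*1 = 2 and sum (mult * dim) = 1*2 = 2.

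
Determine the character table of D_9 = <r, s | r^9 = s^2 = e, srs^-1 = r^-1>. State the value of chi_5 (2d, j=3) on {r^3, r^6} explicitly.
Conjugacy classes: {e} of size 1, {r^1, r^8} of size 2, {r^2, r^7} of size 2, {r^3, r^6} of size 2, {r^4, r^5} of size 2, {s, sr, ..., sr^8} of size 9.
Character table:
  irrep \ class              {e} (size 1)  {r^1, r^8} (size 2)  {r^2, r^7} (size 2)  {r^3, r^6} (size 2)  {r^4, r^5} (size 2)  {s, sr, ..., sr^8} (size 9)
  chi_1 (triv)               1             1                    1                    1                    1                    1                          
  chi_2 (sign: r->1, s->-1)  1             1                    1                    1                    1                    -1                         
  chi_3 (2d, j=1)            2             2*cos(2*pi/9)        2*cos(4*pi/9)        -1                   -2*cos(pi/9)         0                          
  chi_4 (2d, j=2)            2             2*cos(4*pi/9)        -2*cos(pi/9)         -1                   2*cos(2*pi/9)        0                          
  chi_5 (2d, j=3)            2             -1                   -1                   2                    -1                   0                          
  chi_6 (2d, j=4)            2             -2*cos(pi/9)         2*cos(2*pi/9)        -1                   2*cos(4*pi/9)        0                          

Spot check: chi_5 (2d, j=3) on {r^3, r^6} = 2.

Proof sketch: D_9 has order 2*9 = 18 with 6 conjugacy classes, hence 6 irreducibles. Sum of squared dims 1 + 1 + 4 + 4 + 4 + 4 = 18 = |G|. Linear characters come from the abelianisation; the 2-dimensional irreps have character r^k -> 2*cos(2*pi*j*k/9), reflections -> 0.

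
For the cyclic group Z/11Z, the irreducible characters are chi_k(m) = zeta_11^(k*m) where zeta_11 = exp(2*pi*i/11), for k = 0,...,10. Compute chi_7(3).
chi_7(3) = zeta_11^21 = exp(-2*I*pi/11)

chi_7(3) = zeta_11^(7*3) = zeta_11^21. Since zeta_11^11 = 1, this equals zeta_11^10 = exp(2*pi*i*10/11) = exp(-2*I*pi/11).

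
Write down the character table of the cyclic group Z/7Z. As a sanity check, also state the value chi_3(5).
Character table of Z/7Z (irreps indexed chi_0,...,chi_6 with chi_k(m) = zeta_7^(k*m), zeta_7 = exp(2*pi*i/7)):
  irrep \ class  {0} (size 1)  {1} (size 1)    {2} (size 1)    {3} (size 1)    {4} (size 1)    {5} (size 1)    {6} (size 1)  
  chi_0          1             1               1               1               1               1               1             
  chi_1          1             exp(2*I*pi/7)   exp(4*I*pi/7)   exp(6*I*pi/7)   exp(-6*I*pi/7)  exp(-4*I*pi/7)  exp(-2*I*pi/7)
  chi_2          1             exp(4*I*pi/7)   exp(-6*I*pi/7)  exp(-2*I*pi/7)  exp(2*I*pi/7)   exp(6*I*pi/7)   exp(-4*I*pi/7)
  chi_3          1             exp(6*I*pi/7)   exp(-2*I*pi/7)  exp(4*I*pi/7)   exp(-4*I*pi/7)  exp(2*I*pi/7)   exp(-6*I*pi/7)
  chi_4          1             exp(-6*I*pi/7)  exp(2*I*pi/7)   exp(-4*I*pi/7)  exp(4*I*pi/7)   exp(-2*I*pi/7)  exp(6*I*pi/7) 
  chi_5          1             exp(-4*I*pi/7)  exp(6*I*pi/7)   exp(2*I*pi/7)   exp(-2*I*pi/7)  exp(-6*I*pi/7)  exp(4*I*pi/7) 
  chi_6          1             exp(-2*I*pi/7)  exp(-4*I*pi/7)  exp(-6*I*pi/7)  exp(6*I*pi/7)   exp(4*I*pi/7)   exp(2*I*pi/7) 

Spot check: chi_3(5) = zeta_7^(3*5) = zeta_7^15 = exp(2*I*pi/7).

Explanation: Z/7Z is abelian, so all 7 irreducible complex representations are 1-dimensional. They are given by chi_k(m) = zeta_7^(k*m) for k = 0,...,6. Row orthogonality: sum_m chi_k(m) conj(chi_l(m)) = 7 * [k = l].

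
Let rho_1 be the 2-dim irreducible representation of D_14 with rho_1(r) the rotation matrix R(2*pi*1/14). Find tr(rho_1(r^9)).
chi_{rho_1}(r^9) = 2*cos(2*pi*1*9/14) = -2*cos(2*pi/7)

Working: rho_1(r^9) is rotation by angle 2*pi*1*9/14, whose trace is 2*cos(2*pi*1*9/14) = -2*cos(2*pi/7).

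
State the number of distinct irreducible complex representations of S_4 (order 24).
5

Solution. The number of irreducible complex representations of a finite group equals its number of conjugacy classes. Conjugacy classes in S_4 correspond to cycle types, i.e. partitions of 4; there are p(4) = 5 of them, so S_4 (order 24) has exactly 5 irreducible complex representations.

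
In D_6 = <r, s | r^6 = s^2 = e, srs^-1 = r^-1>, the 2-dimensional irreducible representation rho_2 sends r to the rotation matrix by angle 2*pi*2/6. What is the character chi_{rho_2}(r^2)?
chi_{rho_2}(r^2) = 2*cos(2*pi*2*2/6) = -1

Justification: rho_2(r^2) is rotation by angle 2*pi*2*2/6, whose trace is 2*cos(2*pi*2*2/6) = -1.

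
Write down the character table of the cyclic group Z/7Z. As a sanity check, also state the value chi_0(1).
Character table of Z/7Z (irreps indexed chi_0,...,chi_6 with chi_k(m) = zeta_7^(k*m), zeta_7 = exp(2*pi*i/7)):
  irrep \ class  {0} (size 1)  {1} (size 1)    {2} (size 1)    {3} (size 1)    {4} (size 1)    {5} (size 1)    {6} (size 1)  
  chi_0          1             1               1               1               1               1               1             
  chi_1          1             exp(2*I*pi/7)   exp(4*I*pi/7)   exp(6*I*pi/7)   exp(-6*I*pi/7)  exp(-4*I*pi/7)  exp(-2*I*pi/7)
  chi_2          1             exp(4*I*pi/7)   exp(-6*I*pi/7)  exp(-2*I*pi/7)  exp(2*I*pi/7)   exp(6*I*pi/7)   exp(-4*I*pi/7)
  chi_3          1             exp(6*I*pi/7)   exp(-2*I*pi/7)  exp(4*I*pi/7)   exp(-4*I*pi/7)  exp(2*I*pi/7)   exp(-6*I*pi/7)
  chi_4          1             exp(-6*I*pi/7)  exp(2*I*pi/7)   exp(-4*I*pi/7)  exp(4*I*pi/7)   exp(-2*I*pi/7)  exp(6*I*pi/7) 
  chi_5          1             exp(-4*I*pi/7)  exp(6*I*pi/7)   exp(2*I*pi/7)   exp(-2*I*pi/7)  exp(-6*I*pi/7)  exp(4*I*pi/7) 
  chi_6          1             exp(-2*I*pi/7)  exp(-4*I*pi/7)  exp(-6*I*pi/7)  exp(6*I*pi/7)   exp(4*I*pi/7)   exp(2*I*pi/7) 

Spot check: chi_0(1) = zeta_7^(0*1) = zeta_7^0 = 1.

Explanation: Z/7Z is abelian, so all 7 irreducible complex representations are 1-dimensional. They are given by chi_k(m) = zeta_7^(k*m) for k = 0,...,6. Row orthogonality: sum_m chi_k(m) conj(chi_l(m)) = 7 * [k = l].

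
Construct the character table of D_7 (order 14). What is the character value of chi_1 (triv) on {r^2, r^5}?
Conjugacy classes: {e} of size 1, {r^1, r^6} of size 2, {r^2, r^5} of size 2, {r^3, r^4} of size 2, {s, sr, ..., sr^6} of size 7.
Character table:
  irrep \ class              {e} (size 1)  {r^1, r^6} (size 2)  {r^2, r^5} (size 2)  {r^3, r^4} (size 2)  {s, sr, ..., sr^6} (size 7)
  chi_1 (triv)               1             1                    1                    1                    1                          
  chi_2 (sign: r->1, s->-1)  1             1                    1                    1                    -1                         
  chi_3 (2d, j=1)            2             2*cos(2*pi/7)        -2*cos(3*pi/7)       -2*cos(pi/7)         0                          
  chi_4 (2d, j=2)            2             -2*cos(3*pi/7)       -2*cos(pi/7)         2*cos(2*pi/7)        0                          
  chi_5 (2d, j=3)            2             -2*cos(pi/7)         2*cos(2*pi/7)        -2*cos(3*pi/7)       0                          

Spot check: chi_1 (triv) on {r^2, r^5} = 1.

Explanation: D_7 has order 2*7 = 14 with 5 conjugacy classes, hence 5 irreducibles. Sum of squared dims 1 + 1 + 4 + 4 + 4 = 14 = |G|. Linear characters come from the abelianisation; the 2-dimensional irreps have character r^k -> 2*cos(2*pi*j*k/7), reflections -> 0.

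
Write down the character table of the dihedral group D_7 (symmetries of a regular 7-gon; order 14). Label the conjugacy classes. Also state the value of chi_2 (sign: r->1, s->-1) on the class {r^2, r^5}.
Conjugacy classes: {e} of size 1, {r^1, r^6} of size 2, {r^2, r^5} of size 2, {r^3, r^4} of size 2, {s, sr, ..., sr^6} of size 7.
Character table:
  irrep \ class              {e} (size 1)  {r^1, r^6} (size 2)  {r^2, r^5} (size 2)  {r^3, r^4} (size 2)  {s, sr, ..., sr^6} (size 7)
  chi_1 (triv)               1             1                    1                    1                    1                          
  chi_2 (sign: r->1, s->-1)  1             1                    1                    1                    -1                         
  chi_3 (2d, j=1)            2             2*cos(2*pi/7)        -2*cos(3*pi/7)       -2*cos(pi/7)         0                          
  chi_4 (2d, j=2)            2             -2*cos(3*pi/7)       -2*cos(pi/7)         2*cos(2*pi/7)        0                          
  chi_5 (2d, j=3)            2             -2*cos(pi/7)         2*cos(2*pi/7)        -2*cos(3*pi/7)       0                          

Spot check: chi_2 (sign: r->1, s->-1) on {r^2, r^5} = 1.

Justification: D_7 has order 2*7 = 14 with 5 conjugacy classes, hence 5 irreducibles. Sum of squared dims 1 + 1 + 4 + 4 + 4 = 14 = |G|. Linear characters come from the abelianisation; the 2-dimensional irreps have character r^k -> 2*cos(2*pi*j*k/7), reflections -> 0.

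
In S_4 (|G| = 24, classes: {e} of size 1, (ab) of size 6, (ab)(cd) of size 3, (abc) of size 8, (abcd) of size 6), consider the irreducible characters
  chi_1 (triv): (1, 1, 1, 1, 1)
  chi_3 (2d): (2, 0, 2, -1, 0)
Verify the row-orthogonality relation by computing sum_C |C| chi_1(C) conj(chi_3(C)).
Sum = 0; so <chi_1, chi_3> = 0 (distinct irreducibles are orthogonal).

Explanation: Compute term by term over conjugacy classes (|C| * chi_1(C) * conj(chi_3(C))):
  1*(1)*conj(2) + 6*(1)*conj(0) + 3*(1)*conj(2) + 8*(1)*conj(-1) + 6*(1)*conj(0)
  = (2) + (0) + (6) + (-8) + (0)
  = 0.
Dividing by |G| = 24 gives 0/24 = 0, matching the row-orthogonality relation <chi_1, chi_3> = [chi_1 = chi_3].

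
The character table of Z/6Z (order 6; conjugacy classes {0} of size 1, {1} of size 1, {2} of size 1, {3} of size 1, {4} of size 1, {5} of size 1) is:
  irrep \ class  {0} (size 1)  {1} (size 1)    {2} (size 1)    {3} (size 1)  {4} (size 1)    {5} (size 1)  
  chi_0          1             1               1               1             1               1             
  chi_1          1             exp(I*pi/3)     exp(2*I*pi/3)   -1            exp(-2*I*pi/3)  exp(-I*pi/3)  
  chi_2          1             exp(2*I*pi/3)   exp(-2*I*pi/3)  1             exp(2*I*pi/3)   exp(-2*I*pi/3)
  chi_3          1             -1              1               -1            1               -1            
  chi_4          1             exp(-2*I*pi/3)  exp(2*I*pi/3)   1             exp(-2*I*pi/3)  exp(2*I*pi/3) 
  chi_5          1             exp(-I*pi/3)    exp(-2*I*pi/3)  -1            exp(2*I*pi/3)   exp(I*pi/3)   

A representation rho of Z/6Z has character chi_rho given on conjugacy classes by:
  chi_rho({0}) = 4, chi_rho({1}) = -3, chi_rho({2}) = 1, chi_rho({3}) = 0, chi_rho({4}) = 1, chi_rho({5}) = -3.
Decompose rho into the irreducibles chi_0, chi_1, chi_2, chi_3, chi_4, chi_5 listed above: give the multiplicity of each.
Multiplicities: chi_0: 0, chi_1: 0, chi_2: 1, chi_3: 2, chi_4: 1, chi_5: 0.

Details: Use <chi_rho, chi> = (1/|G|) sum_C |C| * chi_rho(C) * conj(chi(C)) with |G| = 6 for each irreducible chi in the table:
  <chi_rho, chi_0> = (1/6)[1*(4)*conj(1) + 1*(-3)*conj(1) + 1*(1)*conj(1) + 1*(0)*conj(1) + 1*(1)*conj(1) + 1*(-3)*conj(1)]
      = (1/6)[(4) + (-3) + (1) + (0) + (1) + (-3)] = 0/6 = 0
  <chi_rho, chi_1> = (1/6)[1*(4)*conj(1) + 1*(-3)*conj(exp(I*pi/3)) + 1*(1)*conj(exp(2*I*pi/3)) + 1*(0)*conj(-1) + 1*(1)*conj(exp(-2*I*pi/3)) + 1*(-3)*conj(exp(-I*pi/3))]
      = (1/6)[(4) + (-1 + exp(I*pi/3) - 2*exp(-I*pi/3)) + (1 + 2*exp(-2*I*pi/3) + exp(2*I*pi/3)) + (0) + (1 + exp(-2*I*pi/3) + 2*exp(2*I*pi/3)) + (-1 - 2*exp(I*pi/3) + exp(-I*pi/3))] = 0/6 = 0
  <chi_rho, chi_2> = (1/6)[1*(4)*conj(1) + 1*(-3)*conj(exp(2*I*pi/3)) + 1*(1)*conj(exp(-2*I*pi/3)) + 1*(0)*conj(1) + 1*(1)*conj(exp(2*I*pi/3)) + 1*(-3)*conj(exp(-2*I*pi/3))]
      = (1/6)[(4) + (1 + exp(2*I*pi/3) - 2*exp(-2*I*pi/3)) + (1 + exp(-2*I*pi/3) + 2*exp(2*I*pi/3)) + (0) + (1 + 2*exp(-2*I*pi/3) + exp(2*I*pi/3)) + (1 - 2*exp(2*I*pi/3) + exp(-2*I*pi/3))] = 6/6 = 1
  <chi_rho, chi_3> = (1/6)[1*(4)*conj(1) + 1*(-3)*conj(-1) + 1*(1)*conj(1) + 1*(0)*conj(-1) + 1*(1)*conj(1) + 1*(-3)*conj(-1)]
      = (1/6)[(4) + (3) + (1) + (0) + (1) + (3)] = 12/6 = 2
  <chi_rho, chi_4> = (1/6)[1*(4)*conj(1) + 1*(-3)*conj(exp(-2*I*pi/3)) + 1*(1)*conj(exp(2*I*pi/3)) + 1*(0)*conj(1) + 1*(1)*conj(exp(-2*I*pi/3)) + 1*(-3)*conj(exp(2*I*pi/3))]
      = (1/6)[(4) + (1 - 2*exp(2*I*pi/3) + exp(-2*I*pi/3)) + (1 + 2*exp(-2*I*pi/3) + exp(2*I*pi/3)) + (0) + (1 + exp(-2*I*pi/3) + 2*exp(2*I*pi/3)) + (1 + exp(2*I*pi/3) - 2*exp(-2*I*pi/3))] = 6/6 = 1
  <chi_rho, chi_5> = (1/6)[1*(4)*conj(1) + 1*(-3)*conj(exp(-I*pi/3)) + 1*(1)*conj(exp(-2*I*pi/3)) + 1*(0)*conj(-1) + 1*(1)*conj(exp(2*I*pi/3)) + 1*(-3)*conj(exp(I*pi/3))]
      = (1/6)[(4) + (-1 - 2*exp(I*pi/3) + exp(-I*pi/3)) + (1 + exp(-2*I*pi/3) + 2*exp(2*I*pi/3)) + (0) + (1 + 2*exp(-2*I*pi/3) + exp(2*I*pi/3)) + (-1 + exp(I*pi/3) - 2*exp(-I*pi/3))] = 0/6 = 0
(Exp terms are combined using exp(i*s)*conj(exp(i*t)) = exp(i*(s-t)), and sums of them are collapsed using the identity that for every m > 1 the m distinct m-th roots of unity sum to 0, e.g. 1 + exp(2*I*pi/3) + exp(-2*I*pi/3) = 0.)
Dimension check: dim(rho) = sum (mult * dim) = 0*1 + 0*1 + 1*1 + 2*1 + 1*1 + 0*1 = 4 = chi_rho(e) = 4.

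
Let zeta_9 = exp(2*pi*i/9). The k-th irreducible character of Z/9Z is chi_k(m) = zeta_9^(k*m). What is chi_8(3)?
chi_8(3) = zeta_9^24 = exp(-2*I*pi/3)

Derivation: chi_8(3) = zeta_9^(8*3) = zeta_9^24. Since zeta_9^9 = 1, this equals zeta_9^6 = exp(2*pi*i*6/9) = exp(-2*I*pi/3).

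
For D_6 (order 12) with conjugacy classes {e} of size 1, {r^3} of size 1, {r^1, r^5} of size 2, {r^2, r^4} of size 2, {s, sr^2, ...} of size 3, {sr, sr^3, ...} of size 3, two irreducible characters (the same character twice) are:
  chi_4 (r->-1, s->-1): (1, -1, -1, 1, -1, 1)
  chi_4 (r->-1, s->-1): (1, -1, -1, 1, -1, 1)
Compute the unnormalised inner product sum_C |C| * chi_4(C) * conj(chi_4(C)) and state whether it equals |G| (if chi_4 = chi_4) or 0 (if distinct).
Sum = 12 = |G| = 12; so <chi_4, chi_4> = 1 (norm-1 confirms irreducibility).

Explanation: Compute term by term over conjugacy classes (|C| * chi_4(C) * conj(chi_4(C))):
  1*(1)*conj(1) + 1*(-1)*conj(-1) + 2*(-1)*conj(-1) + 2*(1)*conj(1) + 3*(-1)*conj(-1) + 3*(1)*conj(1)
  = (1) + (1) + (2) + (2) + (3) + (3)
  = 12.
Dividing by |G| = 12 gives 12/12 = 1, matching the row-orthogonality relation <chi_4, chi_4> = [chi_4 = chi_4].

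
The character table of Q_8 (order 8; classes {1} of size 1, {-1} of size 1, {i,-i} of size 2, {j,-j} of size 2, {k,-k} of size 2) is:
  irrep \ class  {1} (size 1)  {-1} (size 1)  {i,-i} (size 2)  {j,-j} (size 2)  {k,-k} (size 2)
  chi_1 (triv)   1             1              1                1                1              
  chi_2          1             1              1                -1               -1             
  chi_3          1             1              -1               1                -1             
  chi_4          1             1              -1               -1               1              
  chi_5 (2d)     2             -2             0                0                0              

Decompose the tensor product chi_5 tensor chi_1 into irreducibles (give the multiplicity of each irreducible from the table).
chi_5 tensor chi_1 = chi_5 (all other irreducibles have multiplicity 0).

Justification: The character of a tensor product is the pointwise product (chi_5 * chi_1)(C) = chi_5(C) * chi_1(C):
  {1}: (2)*(1), {-1}: (-2)*(1), {i,-i}: (0)*(1), {j,-j}: (0)*(1), {k,-k}: (0)*(1)
so (chi_5 * chi_1) takes values
  {1} -> 2, {-1} -> -2, {i,-i} -> 0, {j,-j} -> 0, {k,-k} -> 0.
Now take the inner product of this character with each irreducible chi from the table, <chi_5*chi_1, chi> = (1/8) sum_C |C| (chi_5*chi_1)(C) conj(chi(C)):
  <chi_5*chi_1, chi_1> = (1/8)[1*(2)*conj(1) + 1*(-2)*conj(1) + 2*(0)*conj(1) + 2*(0)*conj(1) + 2*(0)*conj(1)]
      = (1/8)[(2) + (-2) + (0) + (0) + (0)] = 0/8 = 0
  <chi_5*chi_1, chi_2> = (1/8)[1*(2)*conj(1) + 1*(-2)*conj(1) + 2*(0)*conj(1) + 2*(0)*conj(-1) + 2*(0)*conj(-1)]
      = (1/8)[(2) + (-2) + (0) + (0) + (0)] = 0/8 = 0
  <chi_5*chi_1, chi_3> = (1/8)[1*(2)*conj(1) + 1*(-2)*conj(1) + 2*(0)*conj(-1) + 2*(0)*conj(1) + 2*(0)*conj(-1)]
      = (1/8)[(2) + (-2) + (0) + (0) + (0)] = 0/8 = 0
  <chi_5*chi_1, chi_4> = (1/8)[1*(2)*conj(1) + 1*(-2)*conj(1) + 2*(0)*conj(-1) + 2*(0)*conj(-1) + 2*(0)*conj(1)]
      = (1/8)[(2) + (-2) + (0) + (0) + (0)] = 0/8 = 0
  <chi_5*chi_1, chi_5> = (1/8)[1*(2)*conj(2) + 1*(-2)*conj(-2) + 2*(0)*conj(0) + 2*(0)*conj(0) + 2*(0)*conj(0)]
      = (1/8)[(4) + (4) + (0) + (0) + (0)] = 8/8 = 1
Hence the multiplicities are chi_5: 1. Dimension check: dim(chi_5)*dim(chi_1) = 2*1 = 2 and sum (mult * dim) = 1*2 = 2.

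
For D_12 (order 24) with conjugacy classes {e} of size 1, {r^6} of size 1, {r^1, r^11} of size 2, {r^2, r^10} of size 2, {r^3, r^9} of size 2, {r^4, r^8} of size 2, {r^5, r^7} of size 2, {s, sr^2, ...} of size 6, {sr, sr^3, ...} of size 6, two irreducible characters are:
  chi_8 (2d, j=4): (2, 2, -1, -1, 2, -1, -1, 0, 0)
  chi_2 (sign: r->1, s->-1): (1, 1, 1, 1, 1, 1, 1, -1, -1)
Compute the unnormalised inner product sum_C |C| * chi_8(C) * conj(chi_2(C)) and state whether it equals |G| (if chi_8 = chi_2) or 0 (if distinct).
Sum = 0; so <chi_8, chi_2> = 0 (distinct irreducibles are orthogonal).

Justification: Compute term by term over conjugacy classes (|C| * chi_8(C) * conj(chi_2(C))):
  1*(2)*conj(1) + 1*(2)*conj(1) + 2*(-1)*conj(1) + 2*(-1)*conj(1) + 2*(2)*conj(1) + 2*(-1)*conj(1) + 2*(-1)*conj(1) + 6*(0)*conj(-1) + 6*(0)*conj(-1)
  = (2) + (2) + (-2) + (-2) + (4) + (-2) + (-2) + (0) + (0)
  = 0.
Dividing by |G| = 24 gives 0/24 = 0, matching the row-orthogonality relation <chi_8, chi_2> = [chi_8 = chi_2].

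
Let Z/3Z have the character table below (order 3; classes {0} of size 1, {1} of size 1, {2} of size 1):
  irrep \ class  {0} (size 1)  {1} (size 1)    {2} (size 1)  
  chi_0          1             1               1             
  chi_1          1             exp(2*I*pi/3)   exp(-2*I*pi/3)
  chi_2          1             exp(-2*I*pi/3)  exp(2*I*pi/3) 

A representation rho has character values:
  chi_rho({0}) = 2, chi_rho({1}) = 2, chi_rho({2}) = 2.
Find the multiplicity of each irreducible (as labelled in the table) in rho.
Multiplicities: chi_0: 2, chi_1: 0, chi_2: 0.

Solution. Use <chi_rho, chi> = (1/|G|) sum_C |C| * chi_rho(C) * conj(chi(C)) with |G| = 3 for each irreducible chi in the table:
  <chi_rho, chi_0> = (1/3)[1*(2)*conj(1) + 1*(2)*conj(1) + 1*(2)*conj(1)]
      = (1/3)[(2) + (2) + (2)] = 6/3 = 2
  <chi_rho, chi_1> = (1/3)[1*(2)*conj(1) + 1*(2)*conj(exp(2*I*pi/3)) + 1*(2)*conj(exp(-2*I*pi/3))]
      = (1/3)[(2) + (2*exp(-2*I*pi/3)) + (2*exp(2*I*pi/3))] = 0/3 = 0
  <chi_rho, chi_2> = (1/3)[1*(2)*conj(1) + 1*(2)*conj(exp(-2*I*pi/3)) + 1*(2)*conj(exp(2*I*pi/3))]
      = (1/3)[(2) + (2*exp(2*I*pi/3)) + (2*exp(-2*I*pi/3))] = 0/3 = 0
(Exp terms are combined using exp(i*s)*conj(exp(i*t)) = exp(i*(s-t)), and sums of them are collapsed using the identity that for every m > 1 the m distinct m-th roots of unity sum to 0, e.g. 1 + exp(2*I*pi/3) + exp(-2*I*pi/3) = 0.)
Dimension check: dim(rho) = sum (mult * dim) = 2*1 + 0*1 + 0*1 = 2 = chi_rho(e) = 2.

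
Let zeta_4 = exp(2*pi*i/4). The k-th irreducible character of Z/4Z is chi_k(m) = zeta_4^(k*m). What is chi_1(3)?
chi_1(3) = zeta_4^3 = -I

Why: chi_1(3) = zeta_4^(1*3) = zeta_4^3. Since zeta_4^4 = 1, this equals zeta_4^3 = exp(2*pi*i*3/4) = -I.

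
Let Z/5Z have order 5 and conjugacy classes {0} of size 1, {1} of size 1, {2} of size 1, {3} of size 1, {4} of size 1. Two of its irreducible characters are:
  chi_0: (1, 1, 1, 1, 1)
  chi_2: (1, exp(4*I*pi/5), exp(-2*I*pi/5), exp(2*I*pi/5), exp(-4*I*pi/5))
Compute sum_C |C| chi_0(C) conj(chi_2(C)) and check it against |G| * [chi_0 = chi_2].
Sum = 0; so <chi_0, chi_2> = 0 (distinct irreducibles are orthogonal).

Details: Compute term by term over conjugacy classes (|C| * chi_0(C) * conj(chi_2(C))):
  1*(1)*conj(1) + 1*(1)*conj(exp(4*I*pi/5)) + 1*(1)*conj(exp(-2*I*pi/5)) + 1*(1)*conj(exp(2*I*pi/5)) + 1*(1)*conj(exp(-4*I*pi/5))
  = (1) + (exp(-4*I*pi/5)) + (exp(2*I*pi/5)) + (exp(-2*I*pi/5)) + (exp(4*I*pi/5))
  = 0.
(Exp terms are combined using exp(i*s)*conj(exp(i*t)) = exp(i*(s-t)), and sums of them are collapsed using the identity that for every m > 1 the m distinct m-th roots of unity sum to 0, e.g. 1 + exp(2*I*pi/3) + exp(-2*I*pi/3) = 0.)
Dividing by |G| = 5 gives 0/5 = 0, matching the row-orthogonality relation <chi_0, chi_2> = [chi_0 = chi_2].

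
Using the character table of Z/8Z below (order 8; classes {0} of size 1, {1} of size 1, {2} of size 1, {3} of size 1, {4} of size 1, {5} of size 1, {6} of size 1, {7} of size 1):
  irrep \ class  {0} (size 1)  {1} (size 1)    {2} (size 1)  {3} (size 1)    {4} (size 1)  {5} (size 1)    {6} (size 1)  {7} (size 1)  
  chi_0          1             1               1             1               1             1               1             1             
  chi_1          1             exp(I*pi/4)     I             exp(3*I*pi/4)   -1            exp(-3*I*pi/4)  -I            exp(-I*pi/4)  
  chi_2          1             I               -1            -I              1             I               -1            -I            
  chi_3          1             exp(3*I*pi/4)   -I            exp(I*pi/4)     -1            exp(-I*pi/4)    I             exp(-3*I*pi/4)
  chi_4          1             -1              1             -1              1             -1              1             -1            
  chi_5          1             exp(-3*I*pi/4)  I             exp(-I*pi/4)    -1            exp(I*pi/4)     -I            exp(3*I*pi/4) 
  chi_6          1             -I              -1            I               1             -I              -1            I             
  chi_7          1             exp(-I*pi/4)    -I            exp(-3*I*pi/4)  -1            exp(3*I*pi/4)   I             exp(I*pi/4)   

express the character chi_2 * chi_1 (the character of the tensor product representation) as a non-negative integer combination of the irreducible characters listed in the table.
chi_2 tensor chi_1 = chi_3 (all other irreducibles have multiplicity 0).

Details: The character of a tensor product is the pointwise product (chi_2 * chi_1)(C) = chi_2(C) * chi_1(C):
  {0}: (1)*(1), {1}: (I)*(exp(I*pi/4)), {2}: (-1)*(I), {3}: (-I)*(exp(3*I*pi/4)), {4}: (1)*(-1), {5}: (I)*(exp(-3*I*pi/4)), {6}: (-1)*(-I), {7}: (-I)*(exp(-I*pi/4))
so (chi_2 * chi_1) takes values
  {0} -> 1, {1} -> exp(3*I*pi/4), {2} -> -I, {3} -> -exp(-3*I*pi/4), {4} -> -1, {5} -> exp(-I*pi/4), {6} -> I, {7} -> -exp(I*pi/4).
Now take the inner product of this character with each irreducible chi from the table, <chi_2*chi_1, chi> = (1/8) sum_C |C| (chi_2*chi_1)(C) conj(chi(C)):
  <chi_2*chi_1, chi_0> = (1/8)[1*(1)*conj(1) + 1*(exp(3*I*pi/4))*conj(1) + 1*(-I)*conj(1) + 1*(-exp(-3*I*pi/4))*conj(1) + 1*(-1)*conj(1) + 1*(exp(-I*pi/4))*conj(1) + 1*(I)*conj(1) + 1*(-exp(I*pi/4))*conj(1)]
      = (1/8)[(1) + (exp(3*I*pi/4)) + (-I) + (-exp(-3*I*pi/4)) + (-1) + (exp(-I*pi/4)) + (I) + (-exp(I*pi/4))] = 0/8 = 0
  <chi_2*chi_1, chi_1> = (1/8)[1*(1)*conj(1) + 1*(exp(3*I*pi/4))*conj(exp(I*pi/4)) + 1*(-I)*conj(I) + 1*(-exp(-3*I*pi/4))*conj(exp(3*I*pi/4)) + 1*(-1)*conj(-1) + 1*(exp(-I*pi/4))*conj(exp(-3*I*pi/4)) + 1*(I)*conj(-I) + 1*(-exp(I*pi/4))*conj(exp(-I*pi/4))]
      = (1/8)[(1) + (I) + (-1) + (-I) + (1) + (I) + (-1) + (-I)] = 0/8 = 0
  <chi_2*chi_1, chi_2> = (1/8)[1*(1)*conj(1) + 1*(exp(3*I*pi/4))*conj(I) + 1*(-I)*conj(-1) + 1*(-exp(-3*I*pi/4))*conj(-I) + 1*(-1)*conj(1) + 1*(exp(-I*pi/4))*conj(I) + 1*(I)*conj(-1) + 1*(-exp(I*pi/4))*conj(-I)]
      = (1/8)[(1) + (-exp(-3*I*pi/4)) + (I) + (-exp(-I*pi/4)) + (-1) + (-exp(I*pi/4)) + (-I) + (-exp(3*I*pi/4))] = 0/8 = 0
  <chi_2*chi_1, chi_3> = (1/8)[1*(1)*conj(1) + 1*(exp(3*I*pi/4))*conj(exp(3*I*pi/4)) + 1*(-I)*conj(-I) + 1*(-exp(-3*I*pi/4))*conj(exp(I*pi/4)) + 1*(-1)*conj(-1) + 1*(exp(-I*pi/4))*conj(exp(-I*pi/4)) + 1*(I)*conj(I) + 1*(-exp(I*pi/4))*conj(exp(-3*I*pi/4))]
      = (1/8)[(1) + (1) + (1) + (1) + (1) + (1) + (1) + (1)] = 8/8 = 1
  <chi_2*chi_1, chi_4> = (1/8)[1*(1)*conj(1) + 1*(exp(3*I*pi/4))*conj(-1) + 1*(-I)*conj(1) + 1*(-exp(-3*I*pi/4))*conj(-1) + 1*(-1)*conj(1) + 1*(exp(-I*pi/4))*conj(-1) + 1*(I)*conj(1) + 1*(-exp(I*pi/4))*conj(-1)]
      = (1/8)[(1) + (-exp(3*I*pi/4)) + (-I) + (exp(-3*I*pi/4)) + (-1) + (-exp(-I*pi/4)) + (I) + (exp(I*pi/4))] = 0/8 = 0
  <chi_2*chi_1, chi_5> = (1/8)[1*(1)*conj(1) + 1*(exp(3*I*pi/4))*conj(exp(-3*I*pi/4)) + 1*(-I)*conj(I) + 1*(-exp(-3*I*pi/4))*conj(exp(-I*pi/4)) + 1*(-1)*conj(-1) + 1*(exp(-I*pi/4))*conj(exp(I*pi/4)) + 1*(I)*conj(-I) + 1*(-exp(I*pi/4))*conj(exp(3*I*pi/4))]
      = (1/8)[(1) + (-I) + (-1) + (I) + (1) + (-I) + (-1) + (I)] = 0/8 = 0
  <chi_2*chi_1, chi_6> = (1/8)[1*(1)*conj(1) + 1*(exp(3*I*pi/4))*conj(-I) + 1*(-I)*conj(-1) + 1*(-exp(-3*I*pi/4))*conj(I) + 1*(-1)*conj(1) + 1*(exp(-I*pi/4))*conj(-I) + 1*(I)*conj(-1) + 1*(-exp(I*pi/4))*conj(I)]
      = (1/8)[(1) + (exp(-3*I*pi/4)) + (I) + (exp(-I*pi/4)) + (-1) + (exp(I*pi/4)) + (-I) + (exp(3*I*pi/4))] = 0/8 = 0
  <chi_2*chi_1, chi_7> = (1/8)[1*(1)*conj(1) + 1*(exp(3*I*pi/4))*conj(exp(-I*pi/4)) + 1*(-I)*conj(-I) + 1*(-exp(-3*I*pi/4))*conj(exp(-3*I*pi/4)) + 1*(-1)*conj(-1) + 1*(exp(-I*pi/4))*conj(exp(3*I*pi/4)) + 1*(I)*conj(I) + 1*(-exp(I*pi/4))*conj(exp(I*pi/4))]
      = (1/8)[(1) + (-1) + (1) + (-1) + (1) + (-1) + (1) + (-1)] = 0/8 = 0
(Exp terms are combined using exp(i*s)*conj(exp(i*t)) = exp(i*(s-t)), and sums of them are collapsed using the identity that for every m > 1 the m distinct m-th roots of unity sum to 0, e.g. 1 + exp(2*I*pi/3) + exp(-2*I*pi/3) = 0.)
Hence the multiplicities are chi_3: 1. Dimension check: dim(chi_2)*dim(chi_1) = 1*1 = 1 and sum (mult * dim) = 1*1 = 1.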